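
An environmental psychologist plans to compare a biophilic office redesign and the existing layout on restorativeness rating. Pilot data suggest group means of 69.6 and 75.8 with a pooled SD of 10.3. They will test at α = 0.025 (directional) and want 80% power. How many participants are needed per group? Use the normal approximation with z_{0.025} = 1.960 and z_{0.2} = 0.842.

n = 44 per group

Cohen's d = |M₁ − M₂| / SD_pooled = |69.6 − 75.8| / 10.3 = 6.2 / 10.3 = 0.602.
For two independent groups with equal n: n = 2·((z_{α} + z_β) / d)².
z_{α} + z_β = 1.960 + 0.842 = 2.802.
n = 2 × (2.802 / 0.602)² = 2 × 4.654² = 2 × 21.66 = 43.3.
Round up to the next whole participant.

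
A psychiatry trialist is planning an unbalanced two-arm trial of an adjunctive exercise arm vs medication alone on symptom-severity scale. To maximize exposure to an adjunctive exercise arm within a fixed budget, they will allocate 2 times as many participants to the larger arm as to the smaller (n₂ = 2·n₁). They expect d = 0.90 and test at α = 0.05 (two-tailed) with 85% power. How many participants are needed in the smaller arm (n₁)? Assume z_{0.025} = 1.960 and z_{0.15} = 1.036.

With allocation ratio k = n₂/n₁ = 2, Var(x̄₁−x̄₂) = σ²(1/n₁ + 1/(k·n₁)) = σ²·(k+1)/(k·n₁).
So n₁ = (1 + 1/k)·((z_{α/2} + z_β)/d)² = 1.500 × (2.996/0.90)².
n₁ = 1.500 × 11.08 = 16.6.
Round up: n₁ = 17, giving n₂ = 2 × 17 = 34.

n₁ = 17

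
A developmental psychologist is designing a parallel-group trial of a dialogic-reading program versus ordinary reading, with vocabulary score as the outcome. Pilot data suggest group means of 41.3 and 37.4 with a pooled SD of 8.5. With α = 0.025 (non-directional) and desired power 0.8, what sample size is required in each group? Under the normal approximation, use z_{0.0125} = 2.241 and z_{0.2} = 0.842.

n = 91 per group

Cohen's d = |M₁ − M₂| / SD_pooled = |41.3 − 37.4| / 8.5 = 3.9 / 8.5 = 0.459.
For two independent groups with equal n: n = 2·((z_{α/2} + z_β) / d)².
z_{α/2} + z_β = 2.241 + 0.842 = 3.083.
n = 2 × (3.083 / 0.459)² = 2 × 6.717² = 2 × 45.12 = 90.2.
Round up to the next whole participant.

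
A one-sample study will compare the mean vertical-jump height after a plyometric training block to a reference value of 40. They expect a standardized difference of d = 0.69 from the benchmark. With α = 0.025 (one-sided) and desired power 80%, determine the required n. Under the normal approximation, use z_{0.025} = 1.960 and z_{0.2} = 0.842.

For a one-sample test: n = ((z_{α} + z_β) / d)².
z_{α} + z_β = 1.960 + 0.842 = 2.802.
n = (2.802 / 0.69)² = 4.061² = 16.49.
Round up.

n = 17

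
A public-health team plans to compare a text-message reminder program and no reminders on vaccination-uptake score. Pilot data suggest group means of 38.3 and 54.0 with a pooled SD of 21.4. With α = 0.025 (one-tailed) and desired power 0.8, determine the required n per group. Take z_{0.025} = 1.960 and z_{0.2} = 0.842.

Cohen's d = |M₁ − M₂| / SD_pooled = |38.3 − 54.0| / 21.4 = 15.7 / 21.4 = 0.734.
For two independent groups with equal n: n = 2·((z_{α} + z_β) / d)².
z_{α} + z_β = 1.960 + 0.842 = 2.802.
n = 2 × (2.802 / 0.734)² = 2 × 3.817² = 2 × 14.57 = 29.1.
Round up to the next whole participant.

n = 30 per group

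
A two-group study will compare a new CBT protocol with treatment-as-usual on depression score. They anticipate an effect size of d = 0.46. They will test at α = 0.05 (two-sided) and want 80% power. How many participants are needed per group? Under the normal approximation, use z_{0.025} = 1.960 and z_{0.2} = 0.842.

For two independent groups with equal n: n = 2·((z_{α/2} + z_β) / d)².
z_{α/2} + z_β = 1.960 + 0.842 = 2.802.
n = 2 × (2.802 / 0.46)² = 2 × 6.091² = 2 × 37.10 = 74.2.
Round up to the next whole participant.

n = 75 per group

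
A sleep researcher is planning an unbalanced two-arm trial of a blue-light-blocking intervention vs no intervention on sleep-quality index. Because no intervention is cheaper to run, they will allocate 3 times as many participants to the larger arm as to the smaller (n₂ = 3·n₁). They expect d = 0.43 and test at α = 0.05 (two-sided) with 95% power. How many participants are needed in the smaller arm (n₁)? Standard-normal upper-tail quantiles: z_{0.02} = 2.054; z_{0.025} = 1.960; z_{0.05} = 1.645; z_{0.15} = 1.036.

With allocation ratio k = n₂/n₁ = 3, Var(x̄₁−x̄₂) = σ²(1/n₁ + 1/(k·n₁)) = σ²·(k+1)/(k·n₁).
So n₁ = (1 + 1/k)·((z_{α/2} + z_β)/d)² = 1.333 × (3.605/0.43)².
n₁ = 1.333 × 70.29 = 93.7.
Round up: n₁ = 94, giving n₂ = 3 × 94 = 282.

n₁ = 94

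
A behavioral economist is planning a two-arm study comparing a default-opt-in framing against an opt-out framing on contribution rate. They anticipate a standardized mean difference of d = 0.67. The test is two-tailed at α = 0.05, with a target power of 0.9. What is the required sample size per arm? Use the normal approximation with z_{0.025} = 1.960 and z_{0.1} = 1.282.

n = 47 per group

For two independent groups with equal n: n = 2·((z_{α/2} + z_β) / d)².
z_{α/2} + z_β = 1.960 + 1.282 = 3.242.
n = 2 × (3.242 / 0.67)² = 2 × 4.839² = 2 × 23.41 = 46.8.
Round up to the next whole participant.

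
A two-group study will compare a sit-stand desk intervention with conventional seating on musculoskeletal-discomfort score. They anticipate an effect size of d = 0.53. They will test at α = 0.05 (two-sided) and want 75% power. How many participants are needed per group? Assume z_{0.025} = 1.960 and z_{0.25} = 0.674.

n = 50 per group

For two independent groups with equal n: n = 2·((z_{α/2} + z_β) / d)².
z_{α/2} + z_β = 1.960 + 0.674 = 2.634.
n = 2 × (2.634 / 0.53)² = 2 × 4.970² = 2 × 24.70 = 49.4.
Round up to the next whole participant.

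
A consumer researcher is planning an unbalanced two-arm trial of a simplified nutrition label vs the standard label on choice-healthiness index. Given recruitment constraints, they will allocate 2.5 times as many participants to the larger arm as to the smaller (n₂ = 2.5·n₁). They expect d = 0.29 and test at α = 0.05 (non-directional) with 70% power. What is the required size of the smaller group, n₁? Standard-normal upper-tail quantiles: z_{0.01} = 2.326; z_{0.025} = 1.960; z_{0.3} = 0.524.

n₁ = 103

With allocation ratio k = n₂/n₁ = 2.5, Var(x̄₁−x̄₂) = σ²(1/n₁ + 1/(k·n₁)) = σ²·(k+1)/(k·n₁).
So n₁ = (1 + 1/k)·((z_{α/2} + z_β)/d)² = 1.400 × (2.484/0.29)².
n₁ = 1.400 × 73.37 = 102.7.
Round up: n₁ = 103, giving n₂ = ⌈2.5 × 103⌉ = ⌈257.5⌉ = 258.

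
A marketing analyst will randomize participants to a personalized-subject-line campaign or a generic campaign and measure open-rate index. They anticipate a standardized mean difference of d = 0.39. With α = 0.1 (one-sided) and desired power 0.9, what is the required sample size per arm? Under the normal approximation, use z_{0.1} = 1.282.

n = 87 per group

For two independent groups with equal n: n = 2·((z_{α} + z_β) / d)².
z_{α} + z_β = 1.282 + 1.282 = 2.564.
n = 2 × (2.564 / 0.39)² = 2 × 6.574² = 2 × 43.22 = 86.4.
Round up to the next whole participant.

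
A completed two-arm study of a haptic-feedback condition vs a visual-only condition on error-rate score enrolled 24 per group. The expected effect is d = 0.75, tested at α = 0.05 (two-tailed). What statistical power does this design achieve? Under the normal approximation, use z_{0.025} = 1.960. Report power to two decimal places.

For two equal groups, power = Φ(d·√(n/2) − z_{α/2}).
d·√(n/2) = 0.75 × √(24/2) = 0.75 × 3.464 = 2.598.
z_β = 2.598 − 1.960 = 0.638.
Power = Φ(0.638) = 0.738.

power ≈ 0.74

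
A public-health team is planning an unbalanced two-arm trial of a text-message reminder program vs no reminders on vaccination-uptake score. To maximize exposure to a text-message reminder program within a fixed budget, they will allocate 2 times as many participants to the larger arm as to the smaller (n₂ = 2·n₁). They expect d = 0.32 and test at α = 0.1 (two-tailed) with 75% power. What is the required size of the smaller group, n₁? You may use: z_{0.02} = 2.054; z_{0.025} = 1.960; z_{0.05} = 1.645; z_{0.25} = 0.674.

n₁ = 79

With allocation ratio k = n₂/n₁ = 2, Var(x̄₁−x̄₂) = σ²(1/n₁ + 1/(k·n₁)) = σ²·(k+1)/(k·n₁).
So n₁ = (1 + 1/k)·((z_{α/2} + z_β)/d)² = 1.500 × (2.319/0.32)².
n₁ = 1.500 × 52.52 = 78.8.
Round up: n₁ = 79, giving n₂ = 2 × 79 = 158.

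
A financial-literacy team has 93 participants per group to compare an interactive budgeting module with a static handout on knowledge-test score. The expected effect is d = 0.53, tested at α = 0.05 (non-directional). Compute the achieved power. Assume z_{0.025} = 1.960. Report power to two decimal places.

For two equal groups, power = Φ(d·√(n/2) − z_{α/2}).
d·√(n/2) = 0.53 × √(93/2) = 0.53 × 6.819 = 3.614.
z_β = 3.614 − 1.960 = 1.654.
Power = Φ(1.654) = 0.951.

power ≈ 0.95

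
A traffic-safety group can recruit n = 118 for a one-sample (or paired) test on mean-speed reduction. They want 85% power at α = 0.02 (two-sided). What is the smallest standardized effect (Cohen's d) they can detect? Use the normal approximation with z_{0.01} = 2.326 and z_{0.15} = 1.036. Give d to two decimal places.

d_min ≈ 0.31

For a single sample (or paired design) of n = 118: d_min = (z_{α/2} + z_β)/√n.
z-sum = 2.326 + 1.036 = 3.362.
d_min = 3.362 / √118 = 3.362 / 10.863 = 0.309.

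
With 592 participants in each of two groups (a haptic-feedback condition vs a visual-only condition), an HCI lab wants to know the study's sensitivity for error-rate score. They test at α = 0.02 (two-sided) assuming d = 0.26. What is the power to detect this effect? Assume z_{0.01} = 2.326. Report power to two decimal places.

power ≈ 0.98

For two equal groups, power = Φ(d·√(n/2) − z_{α/2}).
d·√(n/2) = 0.26 × √(592/2) = 0.26 × 17.205 = 4.473.
z_β = 4.473 − 2.326 = 2.147.
Power = Φ(2.147) = 0.984.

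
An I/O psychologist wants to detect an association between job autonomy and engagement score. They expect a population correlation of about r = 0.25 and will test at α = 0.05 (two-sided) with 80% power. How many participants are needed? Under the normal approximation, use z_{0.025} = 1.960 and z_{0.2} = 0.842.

n = 124

Fisher's z: C = ½·ln((1+r)/(1−r)) = ½·ln(1.6667) = 0.2554.
n = ((z_{α/2} + z_β)/C)² + 3.
(1.960 + 0.842) / 0.2554 = 2.802 / 0.2554 = 10.971.
n = 10.971² + 3 = 120.36 + 3 = 123.4.
Round up.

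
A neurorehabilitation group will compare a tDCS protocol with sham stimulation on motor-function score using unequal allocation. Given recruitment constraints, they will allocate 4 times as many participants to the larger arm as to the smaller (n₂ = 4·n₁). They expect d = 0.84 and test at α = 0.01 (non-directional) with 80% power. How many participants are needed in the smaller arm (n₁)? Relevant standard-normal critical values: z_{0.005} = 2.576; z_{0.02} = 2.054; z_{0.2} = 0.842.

n₁ = 21

With allocation ratio k = n₂/n₁ = 4, Var(x̄₁−x̄₂) = σ²(1/n₁ + 1/(k·n₁)) = σ²·(k+1)/(k·n₁).
So n₁ = (1 + 1/k)·((z_{α/2} + z_β)/d)² = 1.250 × (3.418/0.84)².
n₁ = 1.250 × 16.56 = 20.7.
Round up: n₁ = 21, giving n₂ = 4 × 21 = 84.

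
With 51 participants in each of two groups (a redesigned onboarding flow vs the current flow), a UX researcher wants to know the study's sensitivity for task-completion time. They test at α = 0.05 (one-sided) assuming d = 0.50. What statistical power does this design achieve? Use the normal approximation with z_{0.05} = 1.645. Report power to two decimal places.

power ≈ 0.81

For two equal groups, power = Φ(d·√(n/2) − z_{α}).
d·√(n/2) = 0.50 × √(51/2) = 0.50 × 5.050 = 2.525.
z_β = 2.525 − 1.645 = 0.880.
Power = Φ(0.880) = 0.811.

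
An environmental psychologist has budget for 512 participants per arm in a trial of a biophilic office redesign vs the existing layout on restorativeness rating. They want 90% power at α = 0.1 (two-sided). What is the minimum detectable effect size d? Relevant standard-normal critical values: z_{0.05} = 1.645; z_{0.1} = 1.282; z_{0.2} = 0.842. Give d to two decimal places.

d_min ≈ 0.18

For two independent groups of n = 512 each: d_min = (z_{α/2} + z_β)·√(2/n).
z-sum = 1.645 + 1.282 = 2.927.
d_min = 2.927 × √(2/512) = 2.927 × 0.0625 = 0.183.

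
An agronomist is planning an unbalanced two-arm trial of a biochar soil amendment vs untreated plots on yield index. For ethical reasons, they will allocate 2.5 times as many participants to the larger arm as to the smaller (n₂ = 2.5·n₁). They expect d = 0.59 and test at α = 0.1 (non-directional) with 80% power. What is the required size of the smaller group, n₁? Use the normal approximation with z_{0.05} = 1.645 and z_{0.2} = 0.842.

With allocation ratio k = n₂/n₁ = 2.5, Var(x̄₁−x̄₂) = σ²(1/n₁ + 1/(k·n₁)) = σ²·(k+1)/(k·n₁).
So n₁ = (1 + 1/k)·((z_{α/2} + z_β)/d)² = 1.400 × (2.487/0.59)².
n₁ = 1.400 × 17.77 = 24.9.
Round up: n₁ = 25, giving n₂ = ⌈2.5 × 25⌉ = ⌈62.5⌉ = 63.

n₁ = 25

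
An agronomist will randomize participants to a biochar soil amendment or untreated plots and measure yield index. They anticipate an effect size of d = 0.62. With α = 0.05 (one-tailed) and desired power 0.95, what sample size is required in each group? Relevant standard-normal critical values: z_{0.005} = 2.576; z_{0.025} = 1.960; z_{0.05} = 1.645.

n = 57 per group

For two independent groups with equal n: n = 2·((z_{α} + z_β) / d)².
z_{α} + z_β = 1.645 + 1.645 = 3.290.
n = 2 × (3.290 / 0.62)² = 2 × 5.306² = 2 × 28.16 = 56.3.
Round up to the next whole participant.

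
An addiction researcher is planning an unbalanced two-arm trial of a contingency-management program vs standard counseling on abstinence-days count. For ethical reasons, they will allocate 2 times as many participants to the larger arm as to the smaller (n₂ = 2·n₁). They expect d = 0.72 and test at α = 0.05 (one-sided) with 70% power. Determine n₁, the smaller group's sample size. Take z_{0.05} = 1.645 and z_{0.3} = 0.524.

With allocation ratio k = n₂/n₁ = 2, Var(x̄₁−x̄₂) = σ²(1/n₁ + 1/(k·n₁)) = σ²·(k+1)/(k·n₁).
So n₁ = (1 + 1/k)·((z_{α} + z_β)/d)² = 1.500 × (2.169/0.72)².
n₁ = 1.500 × 9.08 = 13.6.
Round up: n₁ = 14, giving n₂ = 2 × 14 = 28.

n₁ = 14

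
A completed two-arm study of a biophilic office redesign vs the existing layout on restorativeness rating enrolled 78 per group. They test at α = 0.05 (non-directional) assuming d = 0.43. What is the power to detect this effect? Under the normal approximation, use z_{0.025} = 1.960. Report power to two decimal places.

power ≈ 0.77

For two equal groups, power = Φ(d·√(n/2) − z_{α/2}).
d·√(n/2) = 0.43 × √(78/2) = 0.43 × 6.245 = 2.685.
z_β = 2.685 − 1.960 = 0.725.
Power = Φ(0.725) = 0.766.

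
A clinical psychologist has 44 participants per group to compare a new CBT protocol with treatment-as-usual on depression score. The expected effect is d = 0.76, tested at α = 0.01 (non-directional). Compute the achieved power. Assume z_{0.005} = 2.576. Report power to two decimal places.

For two equal groups, power = Φ(d·√(n/2) − z_{α/2}).
d·√(n/2) = 0.76 × √(44/2) = 0.76 × 4.690 = 3.565.
z_β = 3.565 − 2.576 = 0.989.
Power = Φ(0.989) = 0.839.

power ≈ 0.84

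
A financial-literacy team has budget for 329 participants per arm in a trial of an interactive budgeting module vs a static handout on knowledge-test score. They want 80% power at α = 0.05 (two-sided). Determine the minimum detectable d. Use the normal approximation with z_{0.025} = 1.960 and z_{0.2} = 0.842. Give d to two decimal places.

d_min ≈ 0.22

For two independent groups of n = 329 each: d_min = (z_{α/2} + z_β)·√(2/n).
z-sum = 1.960 + 0.842 = 2.802.
d_min = 2.802 × √(2/329) = 2.802 × 0.0780 = 0.218.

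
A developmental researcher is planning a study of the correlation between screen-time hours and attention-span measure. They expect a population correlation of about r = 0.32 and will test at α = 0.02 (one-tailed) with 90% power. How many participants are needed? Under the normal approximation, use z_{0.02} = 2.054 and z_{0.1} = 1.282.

Fisher's z: C = ½·ln((1+r)/(1−r)) = ½·ln(1.9412) = 0.3316.
n = ((z_{α} + z_β)/C)² + 3.
(2.054 + 1.282) / 0.3316 = 3.336 / 0.3316 = 10.060.
n = 10.060² + 3 = 101.21 + 3 = 104.2.
Round up.

n = 105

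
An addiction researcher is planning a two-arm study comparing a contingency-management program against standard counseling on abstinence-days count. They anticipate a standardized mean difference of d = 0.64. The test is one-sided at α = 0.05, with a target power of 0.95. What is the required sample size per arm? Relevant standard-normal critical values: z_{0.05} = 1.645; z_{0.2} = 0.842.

n = 53 per group

For two independent groups with equal n: n = 2·((z_{α} + z_β) / d)².
z_{α} + z_β = 1.645 + 1.645 = 3.290.
n = 2 × (3.290 / 0.64)² = 2 × 5.141² = 2 × 26.43 = 52.9.
Round up to the next whole participant.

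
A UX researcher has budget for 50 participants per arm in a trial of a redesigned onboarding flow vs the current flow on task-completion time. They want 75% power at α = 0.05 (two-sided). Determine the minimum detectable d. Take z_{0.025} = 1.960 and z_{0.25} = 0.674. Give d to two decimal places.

d_min ≈ 0.53

For two independent groups of n = 50 each: d_min = (z_{α/2} + z_β)·√(2/n).
z-sum = 1.960 + 0.674 = 2.634.
d_min = 2.634 × √(2/50) = 2.634 × 0.2000 = 0.527.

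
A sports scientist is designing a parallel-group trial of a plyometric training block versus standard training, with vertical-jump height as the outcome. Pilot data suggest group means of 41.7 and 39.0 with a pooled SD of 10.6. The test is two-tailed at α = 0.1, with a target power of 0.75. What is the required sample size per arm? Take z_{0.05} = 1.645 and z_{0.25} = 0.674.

Cohen's d = |M₁ − M₂| / SD_pooled = |41.7 − 39.0| / 10.6 = 2.7 / 10.6 = 0.255.
For two independent groups with equal n: n = 2·((z_{α/2} + z_β) / d)².
z_{α/2} + z_β = 1.645 + 0.674 = 2.319.
n = 2 × (2.319 / 0.255)² = 2 × 9.094² = 2 × 82.70 = 165.4.
Round up to the next whole participant.

n = 166 per group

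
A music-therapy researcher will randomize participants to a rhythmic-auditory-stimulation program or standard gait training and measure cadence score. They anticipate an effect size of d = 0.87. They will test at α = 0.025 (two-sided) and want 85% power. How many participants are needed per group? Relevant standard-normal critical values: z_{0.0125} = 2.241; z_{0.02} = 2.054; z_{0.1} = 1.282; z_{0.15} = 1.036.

For two independent groups with equal n: n = 2·((z_{α/2} + z_β) / d)².
z_{α/2} + z_β = 2.241 + 1.036 = 3.277.
n = 2 × (3.277 / 0.87)² = 2 × 3.767² = 2 × 14.19 = 28.4.
Round up to the next whole participant.

n = 29 per group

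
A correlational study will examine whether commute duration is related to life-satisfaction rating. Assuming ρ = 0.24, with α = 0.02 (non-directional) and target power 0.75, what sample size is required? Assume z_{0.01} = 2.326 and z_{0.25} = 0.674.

n = 154

Fisher's z: C = ½·ln((1+r)/(1−r)) = ½·ln(1.6316) = 0.2448.
n = ((z_{α/2} + z_β)/C)² + 3.
(2.326 + 0.674) / 0.2448 = 3.000 / 0.2448 = 12.255.
n = 12.255² + 3 = 150.18 + 3 = 153.2.
Round up.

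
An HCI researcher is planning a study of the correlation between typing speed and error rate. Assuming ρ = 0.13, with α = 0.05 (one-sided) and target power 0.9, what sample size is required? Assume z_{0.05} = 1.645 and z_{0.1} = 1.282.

Fisher's z: C = ½·ln((1+r)/(1−r)) = ½·ln(1.2989) = 0.1307.
n = ((z_{α} + z_β)/C)² + 3.
(1.645 + 1.282) / 0.1307 = 2.927 / 0.1307 = 22.395.
n = 22.395² + 3 = 501.53 + 3 = 504.5.
Round up.

n = 505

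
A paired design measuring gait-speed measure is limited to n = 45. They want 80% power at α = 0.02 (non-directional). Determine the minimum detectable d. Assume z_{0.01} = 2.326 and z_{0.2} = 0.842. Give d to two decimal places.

For a single sample (or paired design) of n = 45: d_min = (z_{α/2} + z_β)/√n.
z-sum = 2.326 + 0.842 = 3.168.
d_min = 3.168 / √45 = 3.168 / 6.708 = 0.472.

d_min ≈ 0.47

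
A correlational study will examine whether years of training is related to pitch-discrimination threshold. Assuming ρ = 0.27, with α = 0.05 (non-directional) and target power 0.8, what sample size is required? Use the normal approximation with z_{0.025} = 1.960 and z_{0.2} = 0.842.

n = 106

Fisher's z: C = ½·ln((1+r)/(1−r)) = ½·ln(1.7397) = 0.2769.
n = ((z_{α/2} + z_β)/C)² + 3.
(1.960 + 0.842) / 0.2769 = 2.802 / 0.2769 = 10.119.
n = 10.119² + 3 = 102.40 + 3 = 105.4.
Round up.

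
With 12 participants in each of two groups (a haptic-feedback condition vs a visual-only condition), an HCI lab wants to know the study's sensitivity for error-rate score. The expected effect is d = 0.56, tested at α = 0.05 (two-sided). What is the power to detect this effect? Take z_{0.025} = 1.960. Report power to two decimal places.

power ≈ 0.28

For two equal groups, power = Φ(d·√(n/2) − z_{α/2}).
d·√(n/2) = 0.56 × √(12/2) = 0.56 × 2.449 = 1.372.
z_β = 1.372 − 1.960 = -0.588.
Power = Φ(-0.588) = 0.278.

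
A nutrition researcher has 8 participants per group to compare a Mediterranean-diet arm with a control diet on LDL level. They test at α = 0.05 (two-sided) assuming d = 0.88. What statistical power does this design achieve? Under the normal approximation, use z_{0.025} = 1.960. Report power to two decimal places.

For two equal groups, power = Φ(d·√(n/2) − z_{α/2}).
d·√(n/2) = 0.88 × √(8/2) = 0.88 × 2.000 = 1.760.
z_β = 1.760 − 1.960 = -0.200.
Power = Φ(-0.200) = 0.421.

power ≈ 0.42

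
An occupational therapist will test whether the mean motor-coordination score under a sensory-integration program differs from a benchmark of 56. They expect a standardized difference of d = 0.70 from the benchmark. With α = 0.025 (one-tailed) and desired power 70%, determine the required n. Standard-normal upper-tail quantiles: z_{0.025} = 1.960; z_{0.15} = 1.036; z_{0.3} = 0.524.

n = 13

For a one-sample test: n = ((z_{α} + z_β) / d)².
z_{α} + z_β = 1.960 + 0.524 = 2.484.
n = (2.484 / 0.70)² = 3.549² = 12.59.
Round up.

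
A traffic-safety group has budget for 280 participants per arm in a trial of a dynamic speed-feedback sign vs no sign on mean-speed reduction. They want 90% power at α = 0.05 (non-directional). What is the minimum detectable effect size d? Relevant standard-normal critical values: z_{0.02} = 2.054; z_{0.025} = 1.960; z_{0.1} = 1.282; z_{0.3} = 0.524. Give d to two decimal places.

For two independent groups of n = 280 each: d_min = (z_{α/2} + z_β)·√(2/n).
z-sum = 1.960 + 1.282 = 3.242.
d_min = 3.242 × √(2/280) = 3.242 × 0.0845 = 0.274.

d_min ≈ 0.27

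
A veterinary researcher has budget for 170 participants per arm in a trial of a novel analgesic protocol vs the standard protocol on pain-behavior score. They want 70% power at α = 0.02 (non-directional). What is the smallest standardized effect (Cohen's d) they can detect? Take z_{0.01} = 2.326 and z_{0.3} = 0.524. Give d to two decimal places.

For two independent groups of n = 170 each: d_min = (z_{α/2} + z_β)·√(2/n).
z-sum = 2.326 + 0.524 = 2.850.
d_min = 2.850 × √(2/170) = 2.850 × 0.1085 = 0.309.

d_min ≈ 0.31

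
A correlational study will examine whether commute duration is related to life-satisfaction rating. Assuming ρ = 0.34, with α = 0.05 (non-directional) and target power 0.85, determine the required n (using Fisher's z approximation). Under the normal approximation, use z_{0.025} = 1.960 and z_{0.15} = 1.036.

n = 75

Fisher's z: C = ½·ln((1+r)/(1−r)) = ½·ln(2.0303) = 0.3541.
n = ((z_{α/2} + z_β)/C)² + 3.
(1.960 + 1.036) / 0.3541 = 2.996 / 0.3541 = 8.461.
n = 8.461² + 3 = 71.59 + 3 = 74.6.
Round up.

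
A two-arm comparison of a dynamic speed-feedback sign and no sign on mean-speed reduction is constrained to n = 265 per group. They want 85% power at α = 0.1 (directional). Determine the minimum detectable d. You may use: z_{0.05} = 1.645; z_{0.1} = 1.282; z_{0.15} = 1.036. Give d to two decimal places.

d_min ≈ 0.20

For two independent groups of n = 265 each: d_min = (z_{α} + z_β)·√(2/n).
z-sum = 1.282 + 1.036 = 2.318.
d_min = 2.318 × √(2/265) = 2.318 × 0.0869 = 0.201.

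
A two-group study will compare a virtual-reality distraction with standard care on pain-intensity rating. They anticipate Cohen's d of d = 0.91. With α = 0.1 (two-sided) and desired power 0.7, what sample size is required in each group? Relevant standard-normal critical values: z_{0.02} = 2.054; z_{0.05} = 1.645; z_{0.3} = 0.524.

For two independent groups with equal n: n = 2·((z_{α/2} + z_β) / d)².
z_{α/2} + z_β = 1.645 + 0.524 = 2.169.
n = 2 × (2.169 / 0.91)² = 2 × 2.384² = 2 × 5.68 = 11.4.
Round up to the next whole participant.

n = 12 per group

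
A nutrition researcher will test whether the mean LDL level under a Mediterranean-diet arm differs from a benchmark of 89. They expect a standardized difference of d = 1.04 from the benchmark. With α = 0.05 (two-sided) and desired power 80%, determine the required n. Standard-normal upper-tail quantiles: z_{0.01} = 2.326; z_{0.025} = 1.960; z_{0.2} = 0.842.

For a one-sample test: n = ((z_{α/2} + z_β) / d)².
z_{α/2} + z_β = 1.960 + 0.842 = 2.802.
n = (2.802 / 1.04)² = 2.694² = 7.26.
Round up.

n = 8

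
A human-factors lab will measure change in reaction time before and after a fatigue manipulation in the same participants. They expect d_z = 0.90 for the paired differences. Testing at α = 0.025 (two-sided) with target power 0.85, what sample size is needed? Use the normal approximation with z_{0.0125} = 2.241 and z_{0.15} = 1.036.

n = 14 pairs

For a paired (one-sample on differences) test: n = ((z_{α/2} + z_β) / d)².
z_{α/2} + z_β = 2.241 + 1.036 = 3.277.
n = (3.277 / 0.90)² = 3.641² = 13.26.
Round up.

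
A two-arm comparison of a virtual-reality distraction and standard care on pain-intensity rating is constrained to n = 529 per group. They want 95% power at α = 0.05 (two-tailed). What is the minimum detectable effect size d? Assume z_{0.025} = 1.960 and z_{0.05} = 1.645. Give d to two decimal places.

For two independent groups of n = 529 each: d_min = (z_{α/2} + z_β)·√(2/n).
z-sum = 1.960 + 1.645 = 3.605.
d_min = 3.605 × √(2/529) = 3.605 × 0.0615 = 0.222.

d_min ≈ 0.22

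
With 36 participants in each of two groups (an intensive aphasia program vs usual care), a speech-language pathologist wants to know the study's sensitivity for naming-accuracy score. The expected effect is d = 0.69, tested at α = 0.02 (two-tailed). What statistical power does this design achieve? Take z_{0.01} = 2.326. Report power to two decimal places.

For two equal groups, power = Φ(d·√(n/2) − z_{α/2}).
d·√(n/2) = 0.69 × √(36/2) = 0.69 × 4.243 = 2.927.
z_β = 2.927 − 2.326 = 0.601.
Power = Φ(0.601) = 0.726.

power ≈ 0.73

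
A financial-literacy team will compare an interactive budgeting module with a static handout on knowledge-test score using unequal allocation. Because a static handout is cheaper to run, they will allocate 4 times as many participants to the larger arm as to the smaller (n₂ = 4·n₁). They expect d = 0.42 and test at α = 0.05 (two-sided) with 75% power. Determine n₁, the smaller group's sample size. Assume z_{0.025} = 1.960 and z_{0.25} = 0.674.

n₁ = 50

With allocation ratio k = n₂/n₁ = 4, Var(x̄₁−x̄₂) = σ²(1/n₁ + 1/(k·n₁)) = σ²·(k+1)/(k·n₁).
So n₁ = (1 + 1/k)·((z_{α/2} + z_β)/d)² = 1.250 × (2.634/0.42)².
n₁ = 1.250 × 39.33 = 49.2.
Round up: n₁ = 50, giving n₂ = 4 × 50 = 200.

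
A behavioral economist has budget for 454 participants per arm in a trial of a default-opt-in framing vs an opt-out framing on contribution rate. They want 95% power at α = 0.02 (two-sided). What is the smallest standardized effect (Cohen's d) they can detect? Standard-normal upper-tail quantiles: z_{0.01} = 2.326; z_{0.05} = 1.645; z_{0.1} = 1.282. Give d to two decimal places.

For two independent groups of n = 454 each: d_min = (z_{α/2} + z_β)·√(2/n).
z-sum = 2.326 + 1.645 = 3.971.
d_min = 3.971 × √(2/454) = 3.971 × 0.0664 = 0.264.

d_min ≈ 0.26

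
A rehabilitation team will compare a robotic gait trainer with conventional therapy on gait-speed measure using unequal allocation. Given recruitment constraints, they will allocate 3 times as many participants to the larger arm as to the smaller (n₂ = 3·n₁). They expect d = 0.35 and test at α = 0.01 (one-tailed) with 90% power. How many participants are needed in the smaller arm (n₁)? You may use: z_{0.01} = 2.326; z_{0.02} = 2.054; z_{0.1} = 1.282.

With allocation ratio k = n₂/n₁ = 3, Var(x̄₁−x̄₂) = σ²(1/n₁ + 1/(k·n₁)) = σ²·(k+1)/(k·n₁).
So n₁ = (1 + 1/k)·((z_{α} + z_β)/d)² = 1.333 × (3.608/0.35)².
n₁ = 1.333 × 106.27 = 141.7.
Round up: n₁ = 142, giving n₂ = 3 × 142 = 426.

n₁ = 142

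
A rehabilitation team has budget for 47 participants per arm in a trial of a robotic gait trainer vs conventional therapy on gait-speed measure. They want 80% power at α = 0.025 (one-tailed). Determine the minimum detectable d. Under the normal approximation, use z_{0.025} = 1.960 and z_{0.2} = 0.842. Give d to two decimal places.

For two independent groups of n = 47 each: d_min = (z_{α} + z_β)·√(2/n).
z-sum = 1.960 + 0.842 = 2.802.
d_min = 2.802 × √(2/47) = 2.802 × 0.2063 = 0.578.

d_min ≈ 0.58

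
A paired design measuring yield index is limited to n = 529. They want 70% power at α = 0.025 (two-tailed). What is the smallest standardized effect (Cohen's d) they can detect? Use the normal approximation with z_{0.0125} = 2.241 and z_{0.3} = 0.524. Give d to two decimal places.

d_min ≈ 0.12

For a single sample (or paired design) of n = 529: d_min = (z_{α/2} + z_β)/√n.
z-sum = 2.241 + 0.524 = 2.765.
d_min = 2.765 / √529 = 2.765 / 23.000 = 0.120.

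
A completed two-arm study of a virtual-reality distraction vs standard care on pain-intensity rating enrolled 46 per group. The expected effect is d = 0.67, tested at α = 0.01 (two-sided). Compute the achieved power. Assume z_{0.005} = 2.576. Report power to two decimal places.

For two equal groups, power = Φ(d·√(n/2) − z_{α/2}).
d·√(n/2) = 0.67 × √(46/2) = 0.67 × 4.796 = 3.213.
z_β = 3.213 − 2.576 = 0.637.
Power = Φ(0.637) = 0.738.

power ≈ 0.74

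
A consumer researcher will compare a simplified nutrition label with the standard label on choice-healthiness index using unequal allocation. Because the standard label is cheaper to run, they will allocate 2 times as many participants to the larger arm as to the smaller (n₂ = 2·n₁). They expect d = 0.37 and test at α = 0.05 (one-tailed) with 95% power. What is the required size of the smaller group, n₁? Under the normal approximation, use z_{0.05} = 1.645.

n₁ = 119

With allocation ratio k = n₂/n₁ = 2, Var(x̄₁−x̄₂) = σ²(1/n₁ + 1/(k·n₁)) = σ²·(k+1)/(k·n₁).
So n₁ = (1 + 1/k)·((z_{α} + z_β)/d)² = 1.500 × (3.290/0.37)².
n₁ = 1.500 × 79.07 = 118.6.
Round up: n₁ = 119, giving n₂ = 2 × 119 = 238.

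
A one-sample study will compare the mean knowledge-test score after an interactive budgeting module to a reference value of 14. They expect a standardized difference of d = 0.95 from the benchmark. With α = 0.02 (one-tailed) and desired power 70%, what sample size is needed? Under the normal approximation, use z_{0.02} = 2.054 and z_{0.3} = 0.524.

For a one-sample test: n = ((z_{α} + z_β) / d)².
z_{α} + z_β = 2.054 + 0.524 = 2.578.
n = (2.578 / 0.95)² = 2.714² = 7.36.
Round up.

n = 8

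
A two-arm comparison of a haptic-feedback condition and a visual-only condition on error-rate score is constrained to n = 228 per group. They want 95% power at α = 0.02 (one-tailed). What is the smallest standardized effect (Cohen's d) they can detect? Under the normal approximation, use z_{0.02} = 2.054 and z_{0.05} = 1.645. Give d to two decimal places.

d_min ≈ 0.35

For two independent groups of n = 228 each: d_min = (z_{α} + z_β)·√(2/n).
z-sum = 2.054 + 1.645 = 3.699.
d_min = 3.699 × √(2/228) = 3.699 × 0.0937 = 0.346.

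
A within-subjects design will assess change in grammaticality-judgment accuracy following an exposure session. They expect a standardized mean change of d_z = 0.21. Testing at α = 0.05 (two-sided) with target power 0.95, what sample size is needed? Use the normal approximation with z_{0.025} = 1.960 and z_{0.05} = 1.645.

n = 295 pairs

For a paired (one-sample on differences) test: n = ((z_{α/2} + z_β) / d)².
z_{α/2} + z_β = 1.960 + 1.645 = 3.605.
n = (3.605 / 0.21)² = 17.167² = 294.69.
Round up.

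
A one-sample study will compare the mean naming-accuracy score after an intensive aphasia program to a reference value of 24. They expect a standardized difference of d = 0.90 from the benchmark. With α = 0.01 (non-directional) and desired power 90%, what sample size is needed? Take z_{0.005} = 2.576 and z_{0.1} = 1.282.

n = 19

For a one-sample test: n = ((z_{α/2} + z_β) / d)².
z_{α/2} + z_β = 2.576 + 1.282 = 3.858.
n = (3.858 / 0.90)² = 4.287² = 18.38.
Round up.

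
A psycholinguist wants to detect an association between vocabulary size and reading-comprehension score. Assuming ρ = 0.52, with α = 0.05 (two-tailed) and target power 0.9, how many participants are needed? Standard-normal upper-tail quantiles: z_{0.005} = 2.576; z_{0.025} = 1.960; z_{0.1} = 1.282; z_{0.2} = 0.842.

Fisher's z: C = ½·ln((1+r)/(1−r)) = ½·ln(3.1667) = 0.5763.
n = ((z_{α/2} + z_β)/C)² + 3.
(1.960 + 1.282) / 0.5763 = 3.242 / 0.5763 = 5.626.
n = 5.626² + 3 = 31.65 + 3 = 34.6.
Round up.

n = 35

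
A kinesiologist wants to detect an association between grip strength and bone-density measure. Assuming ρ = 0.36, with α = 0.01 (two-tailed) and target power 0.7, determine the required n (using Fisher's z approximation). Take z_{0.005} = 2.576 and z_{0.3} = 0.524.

n = 71

Fisher's z: C = ½·ln((1+r)/(1−r)) = ½·ln(2.1250) = 0.3769.
n = ((z_{α/2} + z_β)/C)² + 3.
(2.576 + 0.524) / 0.3769 = 3.100 / 0.3769 = 8.225.
n = 8.225² + 3 = 67.65 + 3 = 70.7.
Round up.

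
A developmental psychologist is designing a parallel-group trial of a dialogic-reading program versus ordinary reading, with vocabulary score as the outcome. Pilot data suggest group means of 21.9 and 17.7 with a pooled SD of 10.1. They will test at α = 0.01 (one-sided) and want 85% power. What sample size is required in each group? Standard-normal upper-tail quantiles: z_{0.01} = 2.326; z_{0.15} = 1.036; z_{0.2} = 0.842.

Cohen's d = |M₁ − M₂| / SD_pooled = |21.9 − 17.7| / 10.1 = 4.2 / 10.1 = 0.416.
For two independent groups with equal n: n = 2·((z_{α} + z_β) / d)².
z_{α} + z_β = 2.326 + 1.036 = 3.362.
n = 2 × (3.362 / 0.416)² = 2 × 8.082² = 2 × 65.31 = 130.6.
Round up to the next whole participant.

n = 131 per group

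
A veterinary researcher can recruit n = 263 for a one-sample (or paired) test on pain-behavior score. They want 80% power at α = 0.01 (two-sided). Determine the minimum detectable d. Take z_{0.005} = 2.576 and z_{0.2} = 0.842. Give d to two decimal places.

For a single sample (or paired design) of n = 263: d_min = (z_{α/2} + z_β)/√n.
z-sum = 2.576 + 0.842 = 3.418.
d_min = 3.418 / √263 = 3.418 / 16.217 = 0.211.

d_min ≈ 0.21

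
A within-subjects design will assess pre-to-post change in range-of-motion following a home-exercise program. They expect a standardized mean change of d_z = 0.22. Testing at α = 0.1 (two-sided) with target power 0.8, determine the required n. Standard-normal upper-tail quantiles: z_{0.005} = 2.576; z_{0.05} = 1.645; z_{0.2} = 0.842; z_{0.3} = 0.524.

For a paired (one-sample on differences) test: n = ((z_{α/2} + z_β) / d)².
z_{α/2} + z_β = 1.645 + 0.842 = 2.487.
n = (2.487 / 0.22)² = 11.305² = 127.79.
Round up.

n = 128 pairs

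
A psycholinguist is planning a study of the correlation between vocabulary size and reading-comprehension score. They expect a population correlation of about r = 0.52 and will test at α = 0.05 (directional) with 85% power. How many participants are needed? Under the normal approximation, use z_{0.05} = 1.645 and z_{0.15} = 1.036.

n = 25

Fisher's z: C = ½·ln((1+r)/(1−r)) = ½·ln(3.1667) = 0.5763.
n = ((z_{α} + z_β)/C)² + 3.
(1.645 + 1.036) / 0.5763 = 2.681 / 0.5763 = 4.652.
n = 4.652² + 3 = 21.64 + 3 = 24.6.
Round up.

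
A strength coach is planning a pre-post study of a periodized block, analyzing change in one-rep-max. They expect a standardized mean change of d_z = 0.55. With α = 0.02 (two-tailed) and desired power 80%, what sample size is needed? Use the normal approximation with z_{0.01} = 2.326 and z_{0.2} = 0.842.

n = 34 pairs

For a paired (one-sample on differences) test: n = ((z_{α/2} + z_β) / d)².
z_{α/2} + z_β = 2.326 + 0.842 = 3.168.
n = (3.168 / 0.55)² = 5.760² = 33.18.
Round up.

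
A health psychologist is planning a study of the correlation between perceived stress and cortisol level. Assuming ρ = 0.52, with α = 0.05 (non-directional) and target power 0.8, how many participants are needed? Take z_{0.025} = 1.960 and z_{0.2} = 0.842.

Fisher's z: C = ½·ln((1+r)/(1−r)) = ½·ln(3.1667) = 0.5763.
n = ((z_{α/2} + z_β)/C)² + 3.
(1.960 + 0.842) / 0.5763 = 2.802 / 0.5763 = 4.862.
n = 4.862² + 3 = 23.64 + 3 = 26.6.
Round up.

n = 27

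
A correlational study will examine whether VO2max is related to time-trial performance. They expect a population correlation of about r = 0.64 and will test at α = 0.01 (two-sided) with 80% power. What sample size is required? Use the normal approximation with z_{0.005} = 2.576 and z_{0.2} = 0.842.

n = 24

Fisher's z: C = ½·ln((1+r)/(1−r)) = ½·ln(4.5556) = 0.7582.
n = ((z_{α/2} + z_β)/C)² + 3.
(2.576 + 0.842) / 0.7582 = 3.418 / 0.7582 = 4.508.
n = 4.508² + 3 = 20.32 + 3 = 23.3.
Round up.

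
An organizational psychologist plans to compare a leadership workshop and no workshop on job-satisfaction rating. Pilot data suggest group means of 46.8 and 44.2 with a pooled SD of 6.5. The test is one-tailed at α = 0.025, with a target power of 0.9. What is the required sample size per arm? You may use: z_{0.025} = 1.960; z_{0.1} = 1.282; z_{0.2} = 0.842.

Cohen's d = |M₁ − M₂| / SD_pooled = |46.8 − 44.2| / 6.5 = 2.6 / 6.5 = 0.400.
For two independent groups with equal n: n = 2·((z_{α} + z_β) / d)².
z_{α} + z_β = 1.960 + 1.282 = 3.242.
n = 2 × (3.242 / 0.400)² = 2 × 8.105² = 2 × 65.69 = 131.4.
Round up to the next whole participant.

n = 132 per group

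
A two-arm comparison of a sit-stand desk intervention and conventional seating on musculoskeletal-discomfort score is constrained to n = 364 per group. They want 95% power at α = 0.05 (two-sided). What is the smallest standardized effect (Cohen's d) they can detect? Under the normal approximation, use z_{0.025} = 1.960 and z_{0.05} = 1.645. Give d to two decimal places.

For two independent groups of n = 364 each: d_min = (z_{α/2} + z_β)·√(2/n).
z-sum = 1.960 + 1.645 = 3.605.
d_min = 3.605 × √(2/364) = 3.605 × 0.0741 = 0.267.

d_min ≈ 0.27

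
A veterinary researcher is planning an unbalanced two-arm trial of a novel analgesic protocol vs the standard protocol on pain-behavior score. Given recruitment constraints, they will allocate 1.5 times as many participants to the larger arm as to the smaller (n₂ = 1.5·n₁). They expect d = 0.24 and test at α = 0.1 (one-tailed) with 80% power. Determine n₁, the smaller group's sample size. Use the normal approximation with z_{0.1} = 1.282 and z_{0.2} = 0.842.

With allocation ratio k = n₂/n₁ = 1.5, Var(x̄₁−x̄₂) = σ²(1/n₁ + 1/(k·n₁)) = σ²·(k+1)/(k·n₁).
So n₁ = (1 + 1/k)·((z_{α} + z_β)/d)² = 1.667 × (2.124/0.24)².
n₁ = 1.667 × 78.32 = 130.5.
Round up: n₁ = 131, giving n₂ = ⌈1.5 × 131⌉ = ⌈196.5⌉ = 197.

n₁ = 131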